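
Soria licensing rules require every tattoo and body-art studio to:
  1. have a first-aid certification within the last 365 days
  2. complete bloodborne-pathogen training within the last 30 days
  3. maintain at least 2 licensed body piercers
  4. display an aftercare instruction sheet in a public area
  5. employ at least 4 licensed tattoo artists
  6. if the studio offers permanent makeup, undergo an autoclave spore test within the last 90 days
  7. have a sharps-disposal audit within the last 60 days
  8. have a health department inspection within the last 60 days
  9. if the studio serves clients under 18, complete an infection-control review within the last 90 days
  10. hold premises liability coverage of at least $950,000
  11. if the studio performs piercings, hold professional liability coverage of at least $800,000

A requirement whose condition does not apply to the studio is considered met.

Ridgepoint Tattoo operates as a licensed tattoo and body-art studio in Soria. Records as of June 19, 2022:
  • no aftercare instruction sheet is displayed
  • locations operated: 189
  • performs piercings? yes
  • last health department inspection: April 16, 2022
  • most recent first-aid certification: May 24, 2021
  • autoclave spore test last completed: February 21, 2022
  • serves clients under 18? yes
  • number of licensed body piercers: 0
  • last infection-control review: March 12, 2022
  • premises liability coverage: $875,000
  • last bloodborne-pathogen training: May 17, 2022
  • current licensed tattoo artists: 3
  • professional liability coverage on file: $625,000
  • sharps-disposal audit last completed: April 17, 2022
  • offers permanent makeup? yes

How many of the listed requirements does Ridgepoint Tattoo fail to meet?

1. first-aid certification 391 days ago vs limit 365 → not met
2. bloodborne-pathogen training 33 days ago vs limit 30 → not met
3. licensed body piercers 0 < 2 → not met
4. aftercare instruction sheet absent → not met
5. licensed tattoo artists 3 < 4 → not met
6. condition 'offers permanent makeup' holds; autoclave spore test 118 days ago vs limit 90 → not met
7. sharps-disposal audit 63 days ago vs limit 60 → not met
8. health department inspection 64 days ago vs limit 60 → not met
9. condition 'serves clients under 18' holds; infection-control review 99 days ago vs limit 90 → not met
10. premises liability coverage $875,000 < $950,000 → not met
11. condition 'performs piercings' holds; professional liability coverage $625,000 < $800,000 → not met
Not met: 11 of 11

11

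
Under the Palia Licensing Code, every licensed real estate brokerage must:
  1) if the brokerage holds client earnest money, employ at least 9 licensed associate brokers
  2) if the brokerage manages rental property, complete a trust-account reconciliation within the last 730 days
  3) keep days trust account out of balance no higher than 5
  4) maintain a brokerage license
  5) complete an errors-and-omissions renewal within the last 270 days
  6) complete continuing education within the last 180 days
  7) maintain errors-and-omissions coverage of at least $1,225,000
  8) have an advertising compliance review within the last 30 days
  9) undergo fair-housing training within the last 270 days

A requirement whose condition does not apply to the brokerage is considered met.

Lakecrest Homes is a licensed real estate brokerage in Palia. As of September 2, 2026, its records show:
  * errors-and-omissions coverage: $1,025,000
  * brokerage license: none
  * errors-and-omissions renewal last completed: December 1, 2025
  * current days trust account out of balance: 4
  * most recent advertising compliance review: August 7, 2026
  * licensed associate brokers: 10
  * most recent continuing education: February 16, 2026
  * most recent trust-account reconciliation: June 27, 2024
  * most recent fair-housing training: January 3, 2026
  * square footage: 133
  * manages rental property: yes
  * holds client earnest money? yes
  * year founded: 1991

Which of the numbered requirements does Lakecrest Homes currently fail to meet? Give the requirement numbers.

1. condition 'holds client earnest money' holds; licensed associate brokers 10 ≥ 9 → met
2. condition 'manages rental property' holds; trust-account reconciliation 797 days ago vs limit 730 → not met
3. days trust account out of balance 4 ≤ 5 → met
4. brokerage license absent → not met
5. errors-and-omissions renewal 275 days ago vs limit 270 → not met
6. continuing education 198 days ago vs limit 180 → not met
7. errors-and-omissions coverage $1,025,000 < $1,225,000 → not met
8. advertising compliance review 26 days ago vs limit 30 → met
9. fair-housing training 242 days ago vs limit 270 → met
Not met: 2, 4, 5, 6, 7

2, 4, 5, 6, 7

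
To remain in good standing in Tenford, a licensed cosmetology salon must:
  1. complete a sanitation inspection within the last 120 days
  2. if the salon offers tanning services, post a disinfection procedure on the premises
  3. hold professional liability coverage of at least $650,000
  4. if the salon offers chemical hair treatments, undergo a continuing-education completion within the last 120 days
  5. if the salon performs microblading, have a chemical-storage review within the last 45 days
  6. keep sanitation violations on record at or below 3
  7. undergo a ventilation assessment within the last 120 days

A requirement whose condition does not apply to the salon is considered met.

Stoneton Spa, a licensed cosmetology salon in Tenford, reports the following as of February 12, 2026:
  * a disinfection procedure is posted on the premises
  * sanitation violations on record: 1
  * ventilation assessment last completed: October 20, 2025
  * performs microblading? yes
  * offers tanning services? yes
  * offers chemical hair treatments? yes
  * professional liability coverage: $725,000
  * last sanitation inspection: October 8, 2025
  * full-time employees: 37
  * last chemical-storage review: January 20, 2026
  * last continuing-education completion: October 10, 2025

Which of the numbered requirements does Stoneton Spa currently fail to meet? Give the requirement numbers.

1. sanitation inspection 127 days ago vs limit 120 → not met
2. condition 'offers tanning services' holds; disinfection procedure present → met
3. professional liability coverage $725,000 ≥ $650,000 → met
4. condition 'offers chemical hair treatments' holds; continuing-education completion 125 days ago vs limit 120 → not met
5. condition 'performs microblading' holds; chemical-storage review 23 days ago vs limit 45 → met
6. sanitation violations on record 1 ≤ 3 → met
7. ventilation assessment 115 days ago vs limit 120 → met
Not met: 1, 4

1, 4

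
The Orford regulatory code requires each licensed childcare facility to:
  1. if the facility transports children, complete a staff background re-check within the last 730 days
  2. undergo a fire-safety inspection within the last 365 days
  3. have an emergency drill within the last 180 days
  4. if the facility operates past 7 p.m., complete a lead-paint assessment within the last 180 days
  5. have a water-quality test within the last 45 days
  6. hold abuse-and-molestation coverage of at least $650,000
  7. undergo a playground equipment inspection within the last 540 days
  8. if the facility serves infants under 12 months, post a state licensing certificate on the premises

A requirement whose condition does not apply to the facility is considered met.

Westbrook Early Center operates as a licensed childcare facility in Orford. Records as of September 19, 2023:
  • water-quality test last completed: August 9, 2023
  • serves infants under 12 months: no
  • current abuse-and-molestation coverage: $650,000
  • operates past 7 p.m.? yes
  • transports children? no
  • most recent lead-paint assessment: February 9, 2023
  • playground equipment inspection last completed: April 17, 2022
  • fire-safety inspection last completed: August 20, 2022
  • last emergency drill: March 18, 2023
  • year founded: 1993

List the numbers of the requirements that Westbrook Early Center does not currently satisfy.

1. condition 'transports children' does not hold → requirement n/a → met
2. fire-safety inspection 395 days ago vs limit 365 → not met
3. emergency drill 185 days ago vs limit 180 → not met
4. condition 'operates past 7 p.m.' holds; lead-paint assessment 222 days ago vs limit 180 → not met
5. water-quality test 41 days ago vs limit 45 → met
6. abuse-and-molestation coverage $650,000 ≥ $650,000 → met
7. playground equipment inspection 520 days ago vs limit 540 → met
8. condition 'serves infants under 12 months' does not hold → requirement n/a → met
Not met: 2, 3, 4

2, 3, 4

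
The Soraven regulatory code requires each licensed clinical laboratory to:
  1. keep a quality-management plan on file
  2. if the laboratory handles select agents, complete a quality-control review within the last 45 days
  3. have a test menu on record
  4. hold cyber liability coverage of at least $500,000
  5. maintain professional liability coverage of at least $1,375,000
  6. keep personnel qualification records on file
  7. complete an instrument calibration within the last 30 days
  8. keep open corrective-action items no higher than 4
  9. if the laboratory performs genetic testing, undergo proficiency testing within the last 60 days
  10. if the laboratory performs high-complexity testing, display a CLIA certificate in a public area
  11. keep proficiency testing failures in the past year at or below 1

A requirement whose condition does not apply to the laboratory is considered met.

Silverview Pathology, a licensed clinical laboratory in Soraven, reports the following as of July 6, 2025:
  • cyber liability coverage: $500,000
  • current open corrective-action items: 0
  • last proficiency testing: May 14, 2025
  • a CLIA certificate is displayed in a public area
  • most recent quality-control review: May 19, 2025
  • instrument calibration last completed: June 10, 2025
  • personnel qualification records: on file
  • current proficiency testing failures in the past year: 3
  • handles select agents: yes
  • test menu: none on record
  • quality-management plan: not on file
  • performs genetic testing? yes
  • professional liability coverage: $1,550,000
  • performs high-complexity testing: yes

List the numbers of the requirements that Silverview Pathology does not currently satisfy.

1, 2, 3, 11

1. quality-management plan absent → not met
2. condition 'handles select agents' holds; quality-control review 48 days ago vs limit 45 → not met
3. test menu absent → not met
4. cyber liability coverage $500,000 ≥ $500,000 → met
5. professional liability coverage $1,550,000 ≥ $1,375,000 → met
6. personnel qualification records present → met
7. instrument calibration 26 days ago vs limit 30 → met
8. open corrective-action items 0 ≤ 4 → met
9. condition 'performs genetic testing' holds; proficiency testing 53 days ago vs limit 60 → met
10. condition 'performs high-complexity testing' holds; CLIA certificate present → met
11. proficiency testing failures in the past year 3 > 1 → not met
Not met: 1, 2, 3, 11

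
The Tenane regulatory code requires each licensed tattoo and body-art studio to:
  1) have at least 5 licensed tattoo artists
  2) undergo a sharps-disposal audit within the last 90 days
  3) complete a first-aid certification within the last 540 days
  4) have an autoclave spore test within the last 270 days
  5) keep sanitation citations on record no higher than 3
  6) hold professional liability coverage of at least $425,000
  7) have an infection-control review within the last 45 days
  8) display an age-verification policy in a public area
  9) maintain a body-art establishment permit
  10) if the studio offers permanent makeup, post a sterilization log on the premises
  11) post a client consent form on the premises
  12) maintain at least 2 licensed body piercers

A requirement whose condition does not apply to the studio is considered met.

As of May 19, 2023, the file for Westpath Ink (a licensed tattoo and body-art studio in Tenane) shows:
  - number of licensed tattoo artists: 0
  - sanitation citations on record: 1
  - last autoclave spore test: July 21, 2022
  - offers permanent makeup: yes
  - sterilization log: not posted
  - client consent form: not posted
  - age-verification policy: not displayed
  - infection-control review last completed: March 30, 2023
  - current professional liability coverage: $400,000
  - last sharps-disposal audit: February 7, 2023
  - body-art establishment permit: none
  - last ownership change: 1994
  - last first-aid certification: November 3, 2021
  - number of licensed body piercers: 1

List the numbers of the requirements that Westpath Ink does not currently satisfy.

1, 2, 3, 4, 6, 7, 8, 9, 10, 11, 12

1. licensed tattoo artists 0 < 5 → not met
2. sharps-disposal audit 101 days ago vs limit 90 → not met
3. first-aid certification 562 days ago vs limit 540 → not met
4. autoclave spore test 302 days ago vs limit 270 → not met
5. sanitation citations on record 1 ≤ 3 → met
6. professional liability coverage $400,000 < $425,000 → not met
7. infection-control review 50 days ago vs limit 45 → not met
8. age-verification policy absent → not met
9. body-art establishment permit absent → not met
10. condition 'offers permanent makeup' holds; sterilization log absent → not met
11. client consent form absent → not met
12. licensed body piercers 1 < 2 → not met
Not met: 1, 2, 3, 4, 6, 7, 8, 9, 10, 11, 12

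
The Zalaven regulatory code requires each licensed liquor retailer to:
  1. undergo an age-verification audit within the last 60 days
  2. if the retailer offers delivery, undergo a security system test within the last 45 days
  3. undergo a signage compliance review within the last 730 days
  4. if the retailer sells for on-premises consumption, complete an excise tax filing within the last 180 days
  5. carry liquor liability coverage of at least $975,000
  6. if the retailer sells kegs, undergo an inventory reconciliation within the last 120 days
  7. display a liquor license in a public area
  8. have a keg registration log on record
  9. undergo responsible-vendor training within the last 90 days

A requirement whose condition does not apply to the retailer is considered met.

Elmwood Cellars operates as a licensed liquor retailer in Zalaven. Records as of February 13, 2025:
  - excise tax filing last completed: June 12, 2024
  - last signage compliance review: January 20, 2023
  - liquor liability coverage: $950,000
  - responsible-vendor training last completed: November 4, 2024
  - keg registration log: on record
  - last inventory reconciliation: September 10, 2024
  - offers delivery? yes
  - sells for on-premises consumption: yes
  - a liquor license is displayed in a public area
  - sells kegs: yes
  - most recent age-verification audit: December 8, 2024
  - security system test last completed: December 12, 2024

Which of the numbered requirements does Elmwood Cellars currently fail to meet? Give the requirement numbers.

1. age-verification audit 67 days ago vs limit 60 → not met
2. condition 'offers delivery' holds; security system test 63 days ago vs limit 45 → not met
3. signage compliance review 755 days ago vs limit 730 → not met
4. condition 'sells for on-premises consumption' holds; excise tax filing 246 days ago vs limit 180 → not met
5. liquor liability coverage $950,000 < $975,000 → not met
6. condition 'sells kegs' holds; inventory reconciliation 156 days ago vs limit 120 → not met
7. liquor license present → met
8. keg registration log present → met
9. responsible-vendor training 101 days ago vs limit 90 → not met
Not met: 1, 2, 3, 4, 5, 6, 9

1, 2, 3, 4, 5, 6, 9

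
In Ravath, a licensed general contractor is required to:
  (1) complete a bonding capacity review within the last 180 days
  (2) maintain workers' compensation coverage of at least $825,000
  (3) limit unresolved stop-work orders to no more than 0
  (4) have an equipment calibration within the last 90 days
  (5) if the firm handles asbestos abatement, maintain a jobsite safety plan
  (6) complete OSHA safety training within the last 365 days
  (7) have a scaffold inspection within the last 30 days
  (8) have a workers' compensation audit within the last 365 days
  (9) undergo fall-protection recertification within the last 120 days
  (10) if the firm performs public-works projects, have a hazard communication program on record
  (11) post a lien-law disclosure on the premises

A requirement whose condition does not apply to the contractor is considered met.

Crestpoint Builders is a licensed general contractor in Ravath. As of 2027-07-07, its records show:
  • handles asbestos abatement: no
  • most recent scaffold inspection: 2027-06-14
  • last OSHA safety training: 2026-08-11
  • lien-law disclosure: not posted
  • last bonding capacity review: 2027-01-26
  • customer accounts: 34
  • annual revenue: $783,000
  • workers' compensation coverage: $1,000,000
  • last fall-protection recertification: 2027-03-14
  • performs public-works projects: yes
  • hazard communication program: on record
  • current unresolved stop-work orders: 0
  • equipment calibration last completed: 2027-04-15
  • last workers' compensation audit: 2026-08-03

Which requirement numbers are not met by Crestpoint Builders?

1. bonding capacity review 162 days ago vs limit 180 → met
2. workers' compensation coverage $1,000,000 ≥ $825,000 → met
3. unresolved stop-work orders 0 ≤ 0 → met
4. equipment calibration 83 days ago vs limit 90 → met
5. condition 'handles asbestos abatement' does not hold → requirement n/a → met
6. OSHA safety training 330 days ago vs limit 365 → met
7. scaffold inspection 23 days ago vs limit 30 → met
8. workers' compensation audit 338 days ago vs limit 365 → met
9. fall-protection recertification 115 days ago vs limit 120 → met
10. condition 'performs public-works projects' holds; hazard communication program present → met
11. lien-law disclosure absent → not met
Not met: 11

11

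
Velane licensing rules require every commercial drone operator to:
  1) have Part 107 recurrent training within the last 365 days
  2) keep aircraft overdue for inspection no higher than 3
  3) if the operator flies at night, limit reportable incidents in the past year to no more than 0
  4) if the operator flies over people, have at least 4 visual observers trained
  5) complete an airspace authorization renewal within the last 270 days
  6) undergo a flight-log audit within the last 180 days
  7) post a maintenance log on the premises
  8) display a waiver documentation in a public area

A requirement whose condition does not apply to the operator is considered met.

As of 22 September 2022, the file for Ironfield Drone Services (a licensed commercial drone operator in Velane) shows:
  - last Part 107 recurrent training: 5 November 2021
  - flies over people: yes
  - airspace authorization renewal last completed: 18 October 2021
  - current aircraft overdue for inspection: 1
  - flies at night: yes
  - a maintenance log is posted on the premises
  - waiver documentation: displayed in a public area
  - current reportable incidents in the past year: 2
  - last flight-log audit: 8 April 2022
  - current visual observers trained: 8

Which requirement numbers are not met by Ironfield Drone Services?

1. Part 107 recurrent training 321 days ago vs limit 365 → met
2. aircraft overdue for inspection 1 ≤ 3 → met
3. condition 'flies at night' holds; reportable incidents in the past year 2 > 0 → not met
4. condition 'flies over people' holds; visual observers trained 8 ≥ 4 → met
5. airspace authorization renewal 339 days ago vs limit 270 → not met
6. flight-log audit 167 days ago vs limit 180 → met
7. maintenance log present → met
8. waiver documentation present → met
Not met: 3, 5

3, 5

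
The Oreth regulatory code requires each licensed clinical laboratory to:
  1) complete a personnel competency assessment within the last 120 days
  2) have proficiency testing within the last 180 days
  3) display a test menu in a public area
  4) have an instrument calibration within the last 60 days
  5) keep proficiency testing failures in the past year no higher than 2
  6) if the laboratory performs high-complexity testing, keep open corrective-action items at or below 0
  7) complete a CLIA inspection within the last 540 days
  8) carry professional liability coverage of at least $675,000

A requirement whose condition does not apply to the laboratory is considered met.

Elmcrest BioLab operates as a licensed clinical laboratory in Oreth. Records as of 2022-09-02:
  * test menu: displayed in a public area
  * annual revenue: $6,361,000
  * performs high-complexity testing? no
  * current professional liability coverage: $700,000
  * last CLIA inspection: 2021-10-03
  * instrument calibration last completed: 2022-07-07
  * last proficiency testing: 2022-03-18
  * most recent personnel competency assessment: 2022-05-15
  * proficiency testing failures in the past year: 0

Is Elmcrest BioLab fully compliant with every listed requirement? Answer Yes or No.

Yes

1. personnel competency assessment 110 days ago vs limit 120 → met
2. proficiency testing 168 days ago vs limit 180 → met
3. test menu present → met
4. instrument calibration 57 days ago vs limit 60 → met
5. proficiency testing failures in the past year 0 ≤ 2 → met
6. condition 'performs high-complexity testing' does not hold → requirement n/a → met
7. CLIA inspection 334 days ago vs limit 540 → met
8. professional liability coverage $700,000 ≥ $675,000 → met
All met.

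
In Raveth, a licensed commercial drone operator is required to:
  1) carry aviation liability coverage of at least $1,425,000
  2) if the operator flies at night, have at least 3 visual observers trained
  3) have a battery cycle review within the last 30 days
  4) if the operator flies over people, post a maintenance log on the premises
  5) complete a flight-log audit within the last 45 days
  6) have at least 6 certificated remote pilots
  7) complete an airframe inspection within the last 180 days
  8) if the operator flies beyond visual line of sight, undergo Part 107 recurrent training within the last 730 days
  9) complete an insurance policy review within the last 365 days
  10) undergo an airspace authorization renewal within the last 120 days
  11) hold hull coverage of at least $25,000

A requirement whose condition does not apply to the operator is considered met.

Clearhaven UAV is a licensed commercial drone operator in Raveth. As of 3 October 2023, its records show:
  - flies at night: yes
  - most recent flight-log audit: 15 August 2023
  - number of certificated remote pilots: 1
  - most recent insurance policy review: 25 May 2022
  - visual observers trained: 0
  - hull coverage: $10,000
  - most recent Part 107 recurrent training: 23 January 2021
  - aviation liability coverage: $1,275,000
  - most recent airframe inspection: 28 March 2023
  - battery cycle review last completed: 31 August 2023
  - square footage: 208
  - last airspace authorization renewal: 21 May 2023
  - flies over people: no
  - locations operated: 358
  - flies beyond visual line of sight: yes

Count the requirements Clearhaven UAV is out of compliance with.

1. aviation liability coverage $1,275,000 < $1,425,000 → not met
2. condition 'flies at night' holds; visual observers trained 0 < 3 → not met
3. battery cycle review 33 days ago vs limit 30 → not met
4. condition 'flies over people' does not hold → requirement n/a → met
5. flight-log audit 49 days ago vs limit 45 → not met
6. certificated remote pilots 1 < 6 → not met
7. airframe inspection 189 days ago vs limit 180 → not met
8. condition 'flies beyond visual line of sight' holds; Part 107 recurrent training 983 days ago vs limit 730 → not met
9. insurance policy review 496 days ago vs limit 365 → not met
10. airspace authorization renewal 135 days ago vs limit 120 → not met
11. hull coverage $10,000 < $25,000 → not met
Not met: 10 of 11

10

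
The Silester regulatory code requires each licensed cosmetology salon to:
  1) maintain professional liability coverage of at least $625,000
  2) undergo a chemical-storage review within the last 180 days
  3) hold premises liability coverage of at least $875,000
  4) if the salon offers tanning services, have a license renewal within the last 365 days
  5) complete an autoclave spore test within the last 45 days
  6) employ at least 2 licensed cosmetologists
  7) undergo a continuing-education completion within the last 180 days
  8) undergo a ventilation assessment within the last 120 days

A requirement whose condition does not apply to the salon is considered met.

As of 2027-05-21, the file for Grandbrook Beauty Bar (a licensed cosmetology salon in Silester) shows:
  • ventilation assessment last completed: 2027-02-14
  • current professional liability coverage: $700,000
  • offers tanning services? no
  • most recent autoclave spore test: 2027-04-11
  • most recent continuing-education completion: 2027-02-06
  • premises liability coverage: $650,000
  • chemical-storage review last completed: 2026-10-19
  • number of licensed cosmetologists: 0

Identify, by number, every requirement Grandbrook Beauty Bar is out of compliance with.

1. professional liability coverage $700,000 ≥ $625,000 → met
2. chemical-storage review 214 days ago vs limit 180 → not met
3. premises liability coverage $650,000 < $875,000 → not met
4. condition 'offers tanning services' does not hold → requirement n/a → met
5. autoclave spore test 40 days ago vs limit 45 → met
6. licensed cosmetologists 0 < 2 → not met
7. continuing-education completion 104 days ago vs limit 180 → met
8. ventilation assessment 96 days ago vs limit 120 → met
Not met: 2, 3, 6

2, 3, 6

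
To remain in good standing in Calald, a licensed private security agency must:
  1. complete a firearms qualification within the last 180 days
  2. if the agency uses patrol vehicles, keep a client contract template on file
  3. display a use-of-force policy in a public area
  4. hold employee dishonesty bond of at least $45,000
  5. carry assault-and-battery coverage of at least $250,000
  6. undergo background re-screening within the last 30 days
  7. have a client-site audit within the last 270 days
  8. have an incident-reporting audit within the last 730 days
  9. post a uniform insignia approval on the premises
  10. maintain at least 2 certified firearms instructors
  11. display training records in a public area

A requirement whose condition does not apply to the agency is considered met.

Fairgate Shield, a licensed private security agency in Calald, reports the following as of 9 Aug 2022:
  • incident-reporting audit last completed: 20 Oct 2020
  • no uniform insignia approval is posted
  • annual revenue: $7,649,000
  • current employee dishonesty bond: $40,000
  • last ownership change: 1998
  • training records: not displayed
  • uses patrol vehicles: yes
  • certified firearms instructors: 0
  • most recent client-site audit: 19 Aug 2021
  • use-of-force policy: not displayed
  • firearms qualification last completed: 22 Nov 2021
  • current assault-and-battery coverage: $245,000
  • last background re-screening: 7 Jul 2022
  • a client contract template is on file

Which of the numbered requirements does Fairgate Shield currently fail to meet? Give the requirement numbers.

1. firearms qualification 260 days ago vs limit 180 → not met
2. condition 'uses patrol vehicles' holds; client contract template present → met
3. use-of-force policy absent → not met
4. employee dishonesty bond $40,000 < $45,000 → not met
5. assault-and-battery coverage $245,000 < $250,000 → not met
6. background re-screening 33 days ago vs limit 30 → not met
7. client-site audit 355 days ago vs limit 270 → not met
8. incident-reporting audit 658 days ago vs limit 730 → met
9. uniform insignia approval absent → not met
10. certified firearms instructors 0 < 2 → not met
11. training records absent → not met
Not met: 1, 3, 4, 5, 6, 7, 9, 10, 11

1, 3, 4, 5, 6, 7, 9, 10, 11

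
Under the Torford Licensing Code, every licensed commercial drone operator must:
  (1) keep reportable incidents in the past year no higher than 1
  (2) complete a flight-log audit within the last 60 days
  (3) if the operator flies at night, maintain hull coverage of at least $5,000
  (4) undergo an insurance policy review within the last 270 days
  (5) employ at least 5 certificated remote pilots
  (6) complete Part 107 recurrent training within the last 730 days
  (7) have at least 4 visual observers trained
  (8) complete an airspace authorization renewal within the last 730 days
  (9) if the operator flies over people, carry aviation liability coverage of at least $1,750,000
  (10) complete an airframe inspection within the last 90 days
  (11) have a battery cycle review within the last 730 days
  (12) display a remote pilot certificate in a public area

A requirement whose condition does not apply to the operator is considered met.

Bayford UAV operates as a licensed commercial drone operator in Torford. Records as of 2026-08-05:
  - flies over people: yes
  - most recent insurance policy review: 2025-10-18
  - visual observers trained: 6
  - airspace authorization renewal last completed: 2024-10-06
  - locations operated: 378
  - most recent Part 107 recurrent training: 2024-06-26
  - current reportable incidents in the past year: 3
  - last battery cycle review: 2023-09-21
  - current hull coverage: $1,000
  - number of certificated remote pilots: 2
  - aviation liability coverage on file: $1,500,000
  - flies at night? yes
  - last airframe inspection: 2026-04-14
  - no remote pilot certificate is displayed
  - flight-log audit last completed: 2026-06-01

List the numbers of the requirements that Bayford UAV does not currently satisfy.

1. reportable incidents in the past year 3 > 1 → not met
2. flight-log audit 65 days ago vs limit 60 → not met
3. condition 'flies at night' holds; hull coverage $1,000 < $5,000 → not met
4. insurance policy review 291 days ago vs limit 270 → not met
5. certificated remote pilots 2 < 5 → not met
6. Part 107 recurrent training 770 days ago vs limit 730 → not met
7. visual observers trained 6 ≥ 4 → met
8. airspace authorization renewal 668 days ago vs limit 730 → met
9. condition 'flies over people' holds; aviation liability coverage $1,500,000 < $1,750,000 → not met
10. airframe inspection 113 days ago vs limit 90 → not met
11. battery cycle review 1049 days ago vs limit 730 → not met
12. remote pilot certificate absent → not met
Not met: 1, 2, 3, 4, 5, 6, 9, 10, 11, 12

1, 2, 3, 4, 5, 6, 9, 10, 11, 12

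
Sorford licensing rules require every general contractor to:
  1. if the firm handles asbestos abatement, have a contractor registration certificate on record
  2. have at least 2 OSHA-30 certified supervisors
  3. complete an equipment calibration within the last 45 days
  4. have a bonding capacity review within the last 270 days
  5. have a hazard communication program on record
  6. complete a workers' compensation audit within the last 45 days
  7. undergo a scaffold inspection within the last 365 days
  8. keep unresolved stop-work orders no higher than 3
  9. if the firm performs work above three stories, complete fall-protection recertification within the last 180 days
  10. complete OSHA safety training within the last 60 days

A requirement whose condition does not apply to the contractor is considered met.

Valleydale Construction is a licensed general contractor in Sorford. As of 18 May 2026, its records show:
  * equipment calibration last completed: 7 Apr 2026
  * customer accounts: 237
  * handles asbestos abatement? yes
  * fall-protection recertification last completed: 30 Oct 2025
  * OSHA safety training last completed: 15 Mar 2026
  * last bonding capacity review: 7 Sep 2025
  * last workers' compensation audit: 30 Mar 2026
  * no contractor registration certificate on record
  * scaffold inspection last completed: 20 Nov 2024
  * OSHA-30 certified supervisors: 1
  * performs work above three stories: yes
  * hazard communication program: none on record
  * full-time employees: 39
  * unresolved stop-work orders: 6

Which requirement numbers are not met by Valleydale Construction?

1. condition 'handles asbestos abatement' holds; contractor registration certificate absent → not met
2. OSHA-30 certified supervisors 1 < 2 → not met
3. equipment calibration 41 days ago vs limit 45 → met
4. bonding capacity review 253 days ago vs limit 270 → met
5. hazard communication program absent → not met
6. workers' compensation audit 49 days ago vs limit 45 → not met
7. scaffold inspection 544 days ago vs limit 365 → not met
8. unresolved stop-work orders 6 > 3 → not met
9. condition 'performs work above three stories' holds; fall-protection recertification 200 days ago vs limit 180 → not met
10. OSHA safety training 64 days ago vs limit 60 → not met
Not met: 1, 2, 5, 6, 7, 8, 9, 10

1, 2, 5, 6, 7, 8, 9, 10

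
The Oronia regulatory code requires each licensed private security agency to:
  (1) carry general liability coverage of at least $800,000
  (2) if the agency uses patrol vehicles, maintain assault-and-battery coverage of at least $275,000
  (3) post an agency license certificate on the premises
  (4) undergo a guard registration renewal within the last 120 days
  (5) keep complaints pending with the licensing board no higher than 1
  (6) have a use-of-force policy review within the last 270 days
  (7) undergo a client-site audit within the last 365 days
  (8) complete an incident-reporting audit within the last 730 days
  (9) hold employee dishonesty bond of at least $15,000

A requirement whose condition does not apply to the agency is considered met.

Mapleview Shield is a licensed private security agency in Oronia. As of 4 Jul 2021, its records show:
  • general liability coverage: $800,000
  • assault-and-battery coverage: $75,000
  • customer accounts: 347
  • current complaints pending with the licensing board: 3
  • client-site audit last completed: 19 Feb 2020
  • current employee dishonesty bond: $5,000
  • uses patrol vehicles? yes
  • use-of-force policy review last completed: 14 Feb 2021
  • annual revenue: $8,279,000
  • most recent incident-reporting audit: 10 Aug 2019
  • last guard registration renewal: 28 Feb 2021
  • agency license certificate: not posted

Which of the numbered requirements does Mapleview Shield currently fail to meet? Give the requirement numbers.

2, 3, 4, 5, 7, 9

1. general liability coverage $800,000 ≥ $800,000 → met
2. condition 'uses patrol vehicles' holds; assault-and-battery coverage $75,000 < $275,000 → not met
3. agency license certificate absent → not met
4. guard registration renewal 126 days ago vs limit 120 → not met
5. complaints pending with the licensing board 3 > 1 → not met
6. use-of-force policy review 140 days ago vs limit 270 → met
7. client-site audit 501 days ago vs limit 365 → not met
8. incident-reporting audit 694 days ago vs limit 730 → met
9. employee dishonesty bond $5,000 < $15,000 → not met
Not met: 2, 3, 4, 5, 7, 9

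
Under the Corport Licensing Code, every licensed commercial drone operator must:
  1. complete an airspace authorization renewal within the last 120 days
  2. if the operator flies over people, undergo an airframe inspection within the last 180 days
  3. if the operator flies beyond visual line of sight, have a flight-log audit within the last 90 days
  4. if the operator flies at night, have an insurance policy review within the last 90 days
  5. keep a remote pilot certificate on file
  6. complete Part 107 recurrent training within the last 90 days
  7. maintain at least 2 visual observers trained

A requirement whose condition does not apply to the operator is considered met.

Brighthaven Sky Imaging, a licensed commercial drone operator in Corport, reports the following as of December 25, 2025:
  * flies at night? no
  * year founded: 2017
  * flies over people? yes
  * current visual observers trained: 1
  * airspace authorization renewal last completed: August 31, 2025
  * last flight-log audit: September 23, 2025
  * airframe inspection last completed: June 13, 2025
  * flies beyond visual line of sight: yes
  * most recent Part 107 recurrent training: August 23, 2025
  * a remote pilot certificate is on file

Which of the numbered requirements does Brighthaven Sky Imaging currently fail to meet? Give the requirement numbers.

1. airspace authorization renewal 116 days ago vs limit 120 → met
2. condition 'flies over people' holds; airframe inspection 195 days ago vs limit 180 → not met
3. condition 'flies beyond visual line of sight' holds; flight-log audit 93 days ago vs limit 90 → not met
4. condition 'flies at night' does not hold → requirement n/a → met
5. remote pilot certificate present → met
6. Part 107 recurrent training 124 days ago vs limit 90 → not met
7. visual observers trained 1 < 2 → not met
Not met: 2, 3, 6, 7

2, 3, 6, 7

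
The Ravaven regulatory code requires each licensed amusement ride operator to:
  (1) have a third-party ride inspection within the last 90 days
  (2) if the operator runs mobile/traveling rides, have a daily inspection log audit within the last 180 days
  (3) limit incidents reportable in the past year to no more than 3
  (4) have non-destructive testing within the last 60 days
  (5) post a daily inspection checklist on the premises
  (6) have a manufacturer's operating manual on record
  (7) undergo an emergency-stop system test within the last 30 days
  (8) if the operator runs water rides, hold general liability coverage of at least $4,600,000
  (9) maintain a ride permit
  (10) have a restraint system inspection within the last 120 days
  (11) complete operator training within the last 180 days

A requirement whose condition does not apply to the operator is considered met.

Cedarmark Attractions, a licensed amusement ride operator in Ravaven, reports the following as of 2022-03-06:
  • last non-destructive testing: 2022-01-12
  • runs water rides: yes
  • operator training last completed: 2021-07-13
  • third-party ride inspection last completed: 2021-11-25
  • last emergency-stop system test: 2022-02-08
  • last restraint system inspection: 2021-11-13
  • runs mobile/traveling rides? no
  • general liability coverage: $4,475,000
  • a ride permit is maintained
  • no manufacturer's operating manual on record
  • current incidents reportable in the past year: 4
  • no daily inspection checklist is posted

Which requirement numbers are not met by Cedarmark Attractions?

1, 3, 5, 6, 8, 11

1. third-party ride inspection 101 days ago vs limit 90 → not met
2. condition 'runs mobile/traveling rides' does not hold → requirement n/a → met
3. incidents reportable in the past year 4 > 3 → not met
4. non-destructive testing 53 days ago vs limit 60 → met
5. daily inspection checklist absent → not met
6. manufacturer's operating manual absent → not met
7. emergency-stop system test 26 days ago vs limit 30 → met
8. condition 'runs water rides' holds; general liability coverage $4,475,000 < $4,600,000 → not met
9. ride permit present → met
10. restraint system inspection 113 days ago vs limit 120 → met
11. operator training 236 days ago vs limit 180 → not met
Not met: 1, 3, 5, 6, 8, 11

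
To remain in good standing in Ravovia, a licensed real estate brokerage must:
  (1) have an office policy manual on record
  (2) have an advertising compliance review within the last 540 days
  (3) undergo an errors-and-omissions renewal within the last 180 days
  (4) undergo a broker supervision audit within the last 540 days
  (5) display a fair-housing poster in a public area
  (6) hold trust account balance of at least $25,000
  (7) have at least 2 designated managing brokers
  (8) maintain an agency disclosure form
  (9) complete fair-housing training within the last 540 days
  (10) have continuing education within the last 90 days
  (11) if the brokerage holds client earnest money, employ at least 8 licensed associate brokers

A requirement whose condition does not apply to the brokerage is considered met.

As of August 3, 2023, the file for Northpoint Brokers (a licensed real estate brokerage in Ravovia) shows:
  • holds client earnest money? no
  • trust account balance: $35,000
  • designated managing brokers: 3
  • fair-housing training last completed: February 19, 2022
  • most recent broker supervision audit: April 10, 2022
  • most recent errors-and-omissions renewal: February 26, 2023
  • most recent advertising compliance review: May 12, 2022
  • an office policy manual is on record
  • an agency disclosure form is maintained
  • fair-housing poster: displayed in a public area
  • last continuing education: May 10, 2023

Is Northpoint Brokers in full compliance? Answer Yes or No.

Yes

1. office policy manual present → met
2. advertising compliance review 448 days ago vs limit 540 → met
3. errors-and-omissions renewal 158 days ago vs limit 180 → met
4. broker supervision audit 480 days ago vs limit 540 → met
5. fair-housing poster present → met
6. trust account balance $35,000 ≥ $25,000 → met
7. designated managing brokers 3 ≥ 2 → met
8. agency disclosure form present → met
9. fair-housing training 530 days ago vs limit 540 → met
10. continuing education 85 days ago vs limit 90 → met
11. condition 'holds client earnest money' does not hold → requirement n/a → met
All met.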